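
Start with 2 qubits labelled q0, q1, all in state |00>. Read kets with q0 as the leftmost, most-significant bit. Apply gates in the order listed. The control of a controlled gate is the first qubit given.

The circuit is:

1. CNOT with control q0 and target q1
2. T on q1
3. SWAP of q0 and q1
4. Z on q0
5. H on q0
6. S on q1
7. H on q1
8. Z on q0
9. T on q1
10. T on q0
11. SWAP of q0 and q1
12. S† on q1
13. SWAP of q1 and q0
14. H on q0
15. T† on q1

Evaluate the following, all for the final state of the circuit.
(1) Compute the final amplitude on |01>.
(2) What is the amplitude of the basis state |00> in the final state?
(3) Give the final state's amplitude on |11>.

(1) The amplitude on |01> is sqrt(2)*(1 + exp(3*I*pi/4))/4.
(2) |00> carries amplitude sqrt(2)*(1 + exp(3*I*pi/4))/4 in the final state.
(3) The amplitude on |11> is sqrt(2)*(1 - exp(3*I*pi/4))/4.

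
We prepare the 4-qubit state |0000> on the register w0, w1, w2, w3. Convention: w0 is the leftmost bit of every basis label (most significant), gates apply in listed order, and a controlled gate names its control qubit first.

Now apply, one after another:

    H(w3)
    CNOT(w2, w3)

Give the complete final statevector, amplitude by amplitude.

After the circuit, the state carries amplitude sqrt(2)/2 on |0000>, sqrt(2)/2 on |0001>, and 0 on every other basis state.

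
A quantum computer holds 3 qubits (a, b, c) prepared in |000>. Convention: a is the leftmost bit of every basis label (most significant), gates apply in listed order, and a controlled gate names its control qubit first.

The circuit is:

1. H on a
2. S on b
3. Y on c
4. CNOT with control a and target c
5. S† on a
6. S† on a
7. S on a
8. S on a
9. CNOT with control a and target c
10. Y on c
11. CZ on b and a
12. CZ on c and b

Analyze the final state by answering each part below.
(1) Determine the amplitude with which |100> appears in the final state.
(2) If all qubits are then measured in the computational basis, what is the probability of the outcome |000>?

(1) The final state's coefficient on |100> equals sqrt(2)/2.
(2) A full measurement returns |000> with probability 1/2.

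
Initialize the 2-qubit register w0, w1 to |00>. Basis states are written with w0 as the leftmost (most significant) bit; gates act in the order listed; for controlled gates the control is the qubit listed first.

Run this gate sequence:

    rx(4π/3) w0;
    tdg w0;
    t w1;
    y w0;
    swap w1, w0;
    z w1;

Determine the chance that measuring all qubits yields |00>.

A full measurement returns |00> with probability 3/4.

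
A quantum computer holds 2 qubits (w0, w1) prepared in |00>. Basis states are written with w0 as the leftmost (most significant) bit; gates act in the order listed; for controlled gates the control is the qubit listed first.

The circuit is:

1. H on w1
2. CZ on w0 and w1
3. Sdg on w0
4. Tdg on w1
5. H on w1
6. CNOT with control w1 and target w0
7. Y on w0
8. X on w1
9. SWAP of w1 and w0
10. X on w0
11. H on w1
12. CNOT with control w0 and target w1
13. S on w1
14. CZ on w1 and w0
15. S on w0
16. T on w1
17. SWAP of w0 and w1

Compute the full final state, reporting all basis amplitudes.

The final amplitudes are sqrt(2)*(exp(I*pi/4) + I)/4 on |00>, sqrt(2)*(1 + exp(3*I*pi/4))/4 on |01>, sqrt(2)*(1 + exp(I*pi/4))/4 on |10>, sqrt(2)*(-exp(3*I*pi/4) + I)/4 on |11>.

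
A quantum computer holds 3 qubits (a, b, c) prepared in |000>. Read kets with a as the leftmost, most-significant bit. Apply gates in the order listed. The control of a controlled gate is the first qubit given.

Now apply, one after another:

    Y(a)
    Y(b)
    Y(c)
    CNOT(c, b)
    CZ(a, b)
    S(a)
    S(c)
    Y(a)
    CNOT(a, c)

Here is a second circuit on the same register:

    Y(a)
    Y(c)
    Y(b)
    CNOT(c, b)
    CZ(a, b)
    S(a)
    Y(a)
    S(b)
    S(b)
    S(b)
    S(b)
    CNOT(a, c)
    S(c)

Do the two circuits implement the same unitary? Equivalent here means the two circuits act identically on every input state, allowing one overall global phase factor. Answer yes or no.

No — the two circuits implement different unitaries, even allowing a global phase.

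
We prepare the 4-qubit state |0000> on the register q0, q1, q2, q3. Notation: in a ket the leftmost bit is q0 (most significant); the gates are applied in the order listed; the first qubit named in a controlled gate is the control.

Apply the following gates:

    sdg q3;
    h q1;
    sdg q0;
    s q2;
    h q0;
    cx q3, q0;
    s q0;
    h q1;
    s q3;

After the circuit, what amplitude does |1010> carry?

The final state's coefficient on |1010> equals 0.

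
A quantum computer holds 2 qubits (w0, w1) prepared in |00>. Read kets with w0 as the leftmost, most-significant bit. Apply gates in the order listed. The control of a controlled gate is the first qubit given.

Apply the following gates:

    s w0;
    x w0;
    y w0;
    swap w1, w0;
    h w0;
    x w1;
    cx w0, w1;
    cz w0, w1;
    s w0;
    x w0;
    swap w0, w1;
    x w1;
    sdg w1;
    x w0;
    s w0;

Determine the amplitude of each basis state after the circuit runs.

The resulting statevector has amplitude -sqrt(2)*I/2 on |00>, 0 on |01>, 0 on |10>, sqrt(2)/2 on |11>.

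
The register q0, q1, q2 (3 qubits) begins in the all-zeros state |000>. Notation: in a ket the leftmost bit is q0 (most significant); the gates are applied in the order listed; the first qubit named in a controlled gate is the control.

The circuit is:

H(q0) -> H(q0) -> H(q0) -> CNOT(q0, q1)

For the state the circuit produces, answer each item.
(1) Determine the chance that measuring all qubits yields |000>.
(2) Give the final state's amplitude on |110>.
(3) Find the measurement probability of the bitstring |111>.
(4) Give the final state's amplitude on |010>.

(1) Outcome |000> occurs with probability 1/2. Key observation: the block from step 2 through step 3 cancels to the identity and can be dropped.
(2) The final state's coefficient on |110> equals sqrt(2)/2.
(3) The probability of measuring |111> is 0.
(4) |010> carries amplitude 0 in the final state.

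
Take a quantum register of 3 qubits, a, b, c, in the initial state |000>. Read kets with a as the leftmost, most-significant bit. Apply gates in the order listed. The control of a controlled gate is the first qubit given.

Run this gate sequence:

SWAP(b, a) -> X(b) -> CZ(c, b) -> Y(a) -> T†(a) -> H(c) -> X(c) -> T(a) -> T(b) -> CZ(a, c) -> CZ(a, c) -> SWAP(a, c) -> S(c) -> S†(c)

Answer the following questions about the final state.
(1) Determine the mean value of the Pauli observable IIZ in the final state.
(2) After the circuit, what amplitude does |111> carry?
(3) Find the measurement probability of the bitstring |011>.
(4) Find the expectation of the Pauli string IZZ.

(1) In the final state, IIZ has expectation -1. Key observation: the block from step 13 through step 14 cancels to the identity and can be dropped.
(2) |111> carries amplitude sqrt(2)*exp(3*I*pi/4)/2 in the final state.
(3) The probability of measuring |011> is 1/2.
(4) The observable IZZ averages to 1.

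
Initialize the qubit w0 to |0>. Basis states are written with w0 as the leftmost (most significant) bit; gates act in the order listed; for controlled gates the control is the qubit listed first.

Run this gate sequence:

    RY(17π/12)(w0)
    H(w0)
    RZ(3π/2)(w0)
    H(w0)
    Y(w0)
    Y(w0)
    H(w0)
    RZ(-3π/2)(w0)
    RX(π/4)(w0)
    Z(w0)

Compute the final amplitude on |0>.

|0> carries amplitude (1 - I)*(-sqrt(6) + sqrt(2) + 2*I)/8 in the final state. Key observation: gates 3-8 undo each other exactly, leaving only the rest of the circuit to track.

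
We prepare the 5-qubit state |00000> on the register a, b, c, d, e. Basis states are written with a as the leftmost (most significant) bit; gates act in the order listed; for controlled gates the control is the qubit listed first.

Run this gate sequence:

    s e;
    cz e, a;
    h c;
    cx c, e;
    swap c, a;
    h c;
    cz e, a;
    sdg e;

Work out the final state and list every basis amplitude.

The resulting statevector has amplitude 1/2 on |00000>, 1/2 on |00100>, I/2 on |10001>, I/2 on |10101>, and 0 on every other basis state.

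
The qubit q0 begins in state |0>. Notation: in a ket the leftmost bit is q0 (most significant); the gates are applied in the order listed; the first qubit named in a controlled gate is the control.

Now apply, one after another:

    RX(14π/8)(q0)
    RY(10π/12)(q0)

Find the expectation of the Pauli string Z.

The expectation value of Z is -sqrt(6)/4.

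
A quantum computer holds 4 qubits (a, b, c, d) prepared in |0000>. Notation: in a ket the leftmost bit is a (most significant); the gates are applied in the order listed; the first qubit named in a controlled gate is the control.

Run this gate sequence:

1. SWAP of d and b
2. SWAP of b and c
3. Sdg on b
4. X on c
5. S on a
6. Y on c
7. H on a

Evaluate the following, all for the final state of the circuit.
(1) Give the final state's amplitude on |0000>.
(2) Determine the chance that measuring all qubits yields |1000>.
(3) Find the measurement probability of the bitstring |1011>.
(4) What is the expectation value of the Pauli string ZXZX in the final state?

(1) |0000> carries amplitude -sqrt(2)*I/2 in the final state.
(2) A full measurement returns |1000> with probability 1/2.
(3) Outcome |1011> occurs with probability 0.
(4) In the final state, ZXZX has expectation 0.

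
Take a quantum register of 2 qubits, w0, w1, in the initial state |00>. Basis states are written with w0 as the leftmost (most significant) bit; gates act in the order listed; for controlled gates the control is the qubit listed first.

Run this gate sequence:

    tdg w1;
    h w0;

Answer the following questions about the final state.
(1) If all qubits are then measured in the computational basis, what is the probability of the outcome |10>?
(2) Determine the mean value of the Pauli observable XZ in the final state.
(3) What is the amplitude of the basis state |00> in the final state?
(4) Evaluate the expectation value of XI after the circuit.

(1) Outcome |10> occurs with probability 1/2.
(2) The expectation value of XZ is 1.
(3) The final state's coefficient on |00> equals sqrt(2)/2.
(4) The observable XI averages to 1.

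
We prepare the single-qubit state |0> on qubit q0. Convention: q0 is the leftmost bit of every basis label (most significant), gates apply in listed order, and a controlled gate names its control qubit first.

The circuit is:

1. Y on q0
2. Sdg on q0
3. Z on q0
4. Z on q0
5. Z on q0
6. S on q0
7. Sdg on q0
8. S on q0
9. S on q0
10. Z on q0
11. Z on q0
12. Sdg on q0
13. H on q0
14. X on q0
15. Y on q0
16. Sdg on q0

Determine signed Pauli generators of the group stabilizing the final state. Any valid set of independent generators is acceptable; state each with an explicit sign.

One valid set of independent stabilizer generators is -Y (any independent generating set of the same group is equally correct).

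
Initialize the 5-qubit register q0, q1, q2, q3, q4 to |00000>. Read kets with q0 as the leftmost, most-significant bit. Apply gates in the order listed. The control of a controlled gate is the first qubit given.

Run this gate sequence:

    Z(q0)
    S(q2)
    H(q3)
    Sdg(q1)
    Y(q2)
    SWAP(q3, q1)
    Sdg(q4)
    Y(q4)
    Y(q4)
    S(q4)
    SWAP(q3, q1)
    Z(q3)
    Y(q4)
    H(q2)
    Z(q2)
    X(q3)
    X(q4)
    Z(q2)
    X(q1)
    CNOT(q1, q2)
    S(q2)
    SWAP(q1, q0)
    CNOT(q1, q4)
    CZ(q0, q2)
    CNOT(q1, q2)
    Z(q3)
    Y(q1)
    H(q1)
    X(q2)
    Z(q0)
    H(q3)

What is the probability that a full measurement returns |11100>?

A full measurement returns |11100> with probability 1/4. Key observation: gates 6-11 undo each other exactly, leaving only the rest of the circuit to track.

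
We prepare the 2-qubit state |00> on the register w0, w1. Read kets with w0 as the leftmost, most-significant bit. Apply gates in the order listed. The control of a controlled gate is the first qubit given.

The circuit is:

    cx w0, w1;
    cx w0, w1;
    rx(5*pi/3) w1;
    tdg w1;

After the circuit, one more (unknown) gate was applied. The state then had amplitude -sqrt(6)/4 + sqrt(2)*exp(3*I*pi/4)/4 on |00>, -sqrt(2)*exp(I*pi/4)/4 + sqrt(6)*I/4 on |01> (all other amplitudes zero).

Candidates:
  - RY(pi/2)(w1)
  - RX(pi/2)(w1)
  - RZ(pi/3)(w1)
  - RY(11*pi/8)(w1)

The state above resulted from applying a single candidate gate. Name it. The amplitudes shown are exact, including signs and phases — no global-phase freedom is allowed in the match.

The unique candidate consistent with the amplitudes is RX(pi/2)(w1). Key observation: steps 1-2 multiply out to the identity, so the circuit reduces to the remaining gates.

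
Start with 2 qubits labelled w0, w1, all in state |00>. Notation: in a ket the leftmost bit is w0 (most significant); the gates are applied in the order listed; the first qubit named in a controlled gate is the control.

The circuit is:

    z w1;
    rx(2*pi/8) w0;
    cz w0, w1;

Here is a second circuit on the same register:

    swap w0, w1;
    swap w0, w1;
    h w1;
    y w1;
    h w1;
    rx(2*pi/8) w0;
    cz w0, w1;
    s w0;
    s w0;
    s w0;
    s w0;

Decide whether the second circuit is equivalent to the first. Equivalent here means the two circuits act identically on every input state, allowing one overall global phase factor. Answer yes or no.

No: there is an input state on which the two circuits produce genuinely different outputs (not merely differing by a phase).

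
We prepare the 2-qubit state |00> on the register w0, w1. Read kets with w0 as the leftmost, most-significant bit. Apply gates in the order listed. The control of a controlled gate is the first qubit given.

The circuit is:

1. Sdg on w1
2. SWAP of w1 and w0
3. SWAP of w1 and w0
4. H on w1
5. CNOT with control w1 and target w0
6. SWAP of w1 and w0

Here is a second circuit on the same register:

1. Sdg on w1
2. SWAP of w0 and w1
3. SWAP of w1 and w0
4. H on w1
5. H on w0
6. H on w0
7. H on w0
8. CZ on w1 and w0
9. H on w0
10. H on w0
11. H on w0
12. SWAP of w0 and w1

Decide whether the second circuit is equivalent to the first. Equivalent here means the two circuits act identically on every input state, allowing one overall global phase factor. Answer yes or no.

Yes — the two circuits implement the same unitary up to a global phase.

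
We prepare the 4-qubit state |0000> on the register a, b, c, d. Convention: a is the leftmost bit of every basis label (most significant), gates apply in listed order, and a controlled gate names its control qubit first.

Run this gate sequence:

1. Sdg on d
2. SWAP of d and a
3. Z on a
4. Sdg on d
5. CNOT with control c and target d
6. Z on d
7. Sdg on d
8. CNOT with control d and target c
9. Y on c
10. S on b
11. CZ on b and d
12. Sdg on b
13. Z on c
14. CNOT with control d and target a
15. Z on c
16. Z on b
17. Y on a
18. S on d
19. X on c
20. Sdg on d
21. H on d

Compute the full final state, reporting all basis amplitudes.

After the circuit, the state carries amplitude -sqrt(2)/2 on |1000>, -sqrt(2)/2 on |1001>, and 0 on every other basis state.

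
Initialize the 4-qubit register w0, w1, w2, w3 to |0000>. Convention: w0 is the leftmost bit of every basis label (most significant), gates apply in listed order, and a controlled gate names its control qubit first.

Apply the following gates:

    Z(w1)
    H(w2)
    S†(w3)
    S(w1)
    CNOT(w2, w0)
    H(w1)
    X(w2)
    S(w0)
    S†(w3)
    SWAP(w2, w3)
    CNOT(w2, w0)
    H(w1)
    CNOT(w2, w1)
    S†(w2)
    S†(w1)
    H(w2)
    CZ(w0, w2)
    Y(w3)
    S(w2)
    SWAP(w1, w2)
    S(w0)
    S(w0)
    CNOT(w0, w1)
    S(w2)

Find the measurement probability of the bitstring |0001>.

The probability of measuring |0001> is 0.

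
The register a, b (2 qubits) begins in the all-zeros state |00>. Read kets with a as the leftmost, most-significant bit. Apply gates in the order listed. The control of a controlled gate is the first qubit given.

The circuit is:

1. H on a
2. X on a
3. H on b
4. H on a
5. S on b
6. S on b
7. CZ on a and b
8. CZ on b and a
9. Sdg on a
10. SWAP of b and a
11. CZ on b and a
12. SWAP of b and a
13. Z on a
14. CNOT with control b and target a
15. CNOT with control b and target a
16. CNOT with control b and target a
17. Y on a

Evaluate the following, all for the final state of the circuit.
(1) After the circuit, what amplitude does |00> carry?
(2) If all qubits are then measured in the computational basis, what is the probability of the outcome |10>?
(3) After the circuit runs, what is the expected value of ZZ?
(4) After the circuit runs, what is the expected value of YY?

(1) |00> carries amplitude 0 in the final state.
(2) The probability of measuring |10> is 1/2.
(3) The observable ZZ averages to -1.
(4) The observable YY averages to 1.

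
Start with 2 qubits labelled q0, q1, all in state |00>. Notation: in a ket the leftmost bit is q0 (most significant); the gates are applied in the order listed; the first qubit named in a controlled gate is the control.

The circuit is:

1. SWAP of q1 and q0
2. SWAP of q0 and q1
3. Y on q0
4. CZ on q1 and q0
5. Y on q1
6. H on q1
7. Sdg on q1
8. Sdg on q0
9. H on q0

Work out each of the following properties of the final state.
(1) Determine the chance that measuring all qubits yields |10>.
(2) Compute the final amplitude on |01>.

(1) Outcome |10> occurs with probability 1/4.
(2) |01> carries amplitude -1/2 in the final state.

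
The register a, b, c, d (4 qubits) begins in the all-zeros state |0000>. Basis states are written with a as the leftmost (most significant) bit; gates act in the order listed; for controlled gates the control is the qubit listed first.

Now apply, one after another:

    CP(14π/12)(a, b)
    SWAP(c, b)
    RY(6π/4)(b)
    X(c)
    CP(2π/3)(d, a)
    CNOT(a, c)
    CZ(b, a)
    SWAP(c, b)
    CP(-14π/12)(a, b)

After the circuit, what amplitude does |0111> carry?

The final state's coefficient on |0111> equals 0.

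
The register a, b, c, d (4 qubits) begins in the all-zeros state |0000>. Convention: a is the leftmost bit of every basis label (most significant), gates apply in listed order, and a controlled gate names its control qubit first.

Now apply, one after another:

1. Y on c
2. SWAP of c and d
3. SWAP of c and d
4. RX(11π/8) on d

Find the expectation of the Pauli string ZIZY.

In the final state, ZIZY has expectation -sqrt(sqrt(2) + 2)/2. Key observation: the block from step 2 through step 3 cancels to the identity and can be dropped.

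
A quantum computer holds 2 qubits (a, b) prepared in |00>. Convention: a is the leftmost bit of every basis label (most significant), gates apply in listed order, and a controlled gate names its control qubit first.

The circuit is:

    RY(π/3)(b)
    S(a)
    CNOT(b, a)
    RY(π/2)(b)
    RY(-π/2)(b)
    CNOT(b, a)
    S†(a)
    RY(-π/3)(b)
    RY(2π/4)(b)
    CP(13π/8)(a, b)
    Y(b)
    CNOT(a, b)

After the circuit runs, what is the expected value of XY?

In the final state, XY has expectation 0. Key observation: gates 1-8 undo each other exactly, leaving only the rest of the circuit to track.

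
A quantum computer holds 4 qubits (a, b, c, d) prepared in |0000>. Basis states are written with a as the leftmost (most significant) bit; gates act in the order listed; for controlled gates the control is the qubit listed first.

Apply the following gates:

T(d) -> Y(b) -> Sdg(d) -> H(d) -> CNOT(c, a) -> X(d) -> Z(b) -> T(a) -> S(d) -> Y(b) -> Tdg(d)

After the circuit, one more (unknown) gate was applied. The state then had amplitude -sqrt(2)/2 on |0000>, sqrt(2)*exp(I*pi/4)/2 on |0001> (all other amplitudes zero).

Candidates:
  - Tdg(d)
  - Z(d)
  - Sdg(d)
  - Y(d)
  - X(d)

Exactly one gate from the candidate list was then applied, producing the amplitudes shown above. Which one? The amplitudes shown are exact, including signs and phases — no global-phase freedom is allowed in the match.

It was Z(d) that produced the state shown.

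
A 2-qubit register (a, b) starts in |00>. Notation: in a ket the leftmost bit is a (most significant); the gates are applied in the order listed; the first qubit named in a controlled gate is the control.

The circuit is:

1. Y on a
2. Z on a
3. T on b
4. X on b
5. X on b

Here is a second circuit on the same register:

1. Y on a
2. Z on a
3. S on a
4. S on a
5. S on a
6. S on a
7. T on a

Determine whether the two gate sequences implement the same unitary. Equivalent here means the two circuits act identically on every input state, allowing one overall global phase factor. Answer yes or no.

No — the two circuits implement different unitaries, even allowing a global phase.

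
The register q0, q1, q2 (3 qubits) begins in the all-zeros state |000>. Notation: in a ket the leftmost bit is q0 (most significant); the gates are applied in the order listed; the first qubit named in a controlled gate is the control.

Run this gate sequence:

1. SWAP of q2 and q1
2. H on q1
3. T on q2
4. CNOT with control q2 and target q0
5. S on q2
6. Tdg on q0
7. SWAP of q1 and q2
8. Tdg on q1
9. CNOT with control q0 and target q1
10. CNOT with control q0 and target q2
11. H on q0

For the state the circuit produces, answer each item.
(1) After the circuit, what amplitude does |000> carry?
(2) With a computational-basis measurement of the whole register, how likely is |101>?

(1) |000> carries amplitude 1/2 in the final state.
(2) A full measurement returns |101> with probability 1/4.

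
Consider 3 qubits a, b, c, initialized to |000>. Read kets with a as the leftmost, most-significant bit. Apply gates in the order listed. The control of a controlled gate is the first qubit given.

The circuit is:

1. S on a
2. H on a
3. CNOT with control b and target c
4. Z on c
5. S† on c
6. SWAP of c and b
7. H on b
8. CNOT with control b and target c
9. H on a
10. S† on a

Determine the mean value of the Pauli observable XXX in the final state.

The observable XXX averages to 0.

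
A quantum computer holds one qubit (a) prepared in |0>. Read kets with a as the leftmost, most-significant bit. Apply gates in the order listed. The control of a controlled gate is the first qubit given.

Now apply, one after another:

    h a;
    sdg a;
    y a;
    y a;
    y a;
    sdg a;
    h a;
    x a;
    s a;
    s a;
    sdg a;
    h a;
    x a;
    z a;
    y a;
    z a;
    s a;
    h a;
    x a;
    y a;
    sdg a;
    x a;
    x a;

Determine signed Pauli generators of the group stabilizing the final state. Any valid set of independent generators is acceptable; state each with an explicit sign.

The stabilizer group can be generated by -X, among other valid generating sets.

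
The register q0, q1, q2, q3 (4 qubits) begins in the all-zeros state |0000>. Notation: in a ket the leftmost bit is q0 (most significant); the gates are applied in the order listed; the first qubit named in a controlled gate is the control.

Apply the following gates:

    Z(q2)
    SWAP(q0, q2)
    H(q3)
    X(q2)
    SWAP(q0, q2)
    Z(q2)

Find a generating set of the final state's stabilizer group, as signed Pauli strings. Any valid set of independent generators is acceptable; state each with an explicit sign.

The stabilizer group can be generated by +IIIX, -ZIII, +IZII, +IIZI, among other valid generating sets.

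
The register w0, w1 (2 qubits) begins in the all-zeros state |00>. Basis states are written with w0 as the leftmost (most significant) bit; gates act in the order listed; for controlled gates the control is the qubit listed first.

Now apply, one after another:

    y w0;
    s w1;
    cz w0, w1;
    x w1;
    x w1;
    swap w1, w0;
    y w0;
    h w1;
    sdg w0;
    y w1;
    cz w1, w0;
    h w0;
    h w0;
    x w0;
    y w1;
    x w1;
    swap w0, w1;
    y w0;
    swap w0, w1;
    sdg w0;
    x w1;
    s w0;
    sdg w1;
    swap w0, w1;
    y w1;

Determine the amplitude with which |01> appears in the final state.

The final state's coefficient on |01> equals sqrt(2)*I/2.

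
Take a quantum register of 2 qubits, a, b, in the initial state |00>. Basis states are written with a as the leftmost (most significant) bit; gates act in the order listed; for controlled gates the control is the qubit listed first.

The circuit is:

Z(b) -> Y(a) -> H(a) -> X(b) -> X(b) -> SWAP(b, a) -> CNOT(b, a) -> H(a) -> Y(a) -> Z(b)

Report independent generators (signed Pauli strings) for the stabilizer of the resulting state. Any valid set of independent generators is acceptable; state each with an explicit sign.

The final state is stabilized by the group generated by -XZ, -ZX; other independent generating sets are equally valid.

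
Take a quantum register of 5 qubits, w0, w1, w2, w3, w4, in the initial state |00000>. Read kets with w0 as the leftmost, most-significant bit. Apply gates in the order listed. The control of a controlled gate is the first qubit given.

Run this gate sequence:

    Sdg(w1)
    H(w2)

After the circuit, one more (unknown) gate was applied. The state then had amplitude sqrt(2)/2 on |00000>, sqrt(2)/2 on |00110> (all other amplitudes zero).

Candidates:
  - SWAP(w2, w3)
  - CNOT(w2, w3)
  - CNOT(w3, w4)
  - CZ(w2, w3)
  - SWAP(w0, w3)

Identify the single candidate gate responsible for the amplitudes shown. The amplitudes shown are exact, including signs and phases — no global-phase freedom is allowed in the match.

The applied gate was CNOT(w2, w3).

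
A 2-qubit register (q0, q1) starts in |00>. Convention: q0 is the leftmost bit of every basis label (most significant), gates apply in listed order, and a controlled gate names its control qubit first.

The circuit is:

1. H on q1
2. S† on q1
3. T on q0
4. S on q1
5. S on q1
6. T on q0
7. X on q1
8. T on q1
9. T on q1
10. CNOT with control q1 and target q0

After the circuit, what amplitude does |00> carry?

|00> carries amplitude sqrt(2)*I/2 in the final state.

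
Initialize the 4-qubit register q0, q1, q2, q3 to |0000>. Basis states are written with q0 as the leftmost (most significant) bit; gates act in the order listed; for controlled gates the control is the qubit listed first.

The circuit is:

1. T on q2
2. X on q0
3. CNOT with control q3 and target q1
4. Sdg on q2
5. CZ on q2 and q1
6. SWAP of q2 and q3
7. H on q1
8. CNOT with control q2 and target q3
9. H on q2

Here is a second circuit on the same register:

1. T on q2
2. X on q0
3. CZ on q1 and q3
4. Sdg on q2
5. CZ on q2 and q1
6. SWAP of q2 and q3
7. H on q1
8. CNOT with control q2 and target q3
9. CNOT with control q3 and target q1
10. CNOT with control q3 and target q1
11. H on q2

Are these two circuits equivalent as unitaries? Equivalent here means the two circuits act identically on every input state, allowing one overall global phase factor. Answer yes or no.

No, they are not equivalent — no single phase factor reconciles the two unitaries.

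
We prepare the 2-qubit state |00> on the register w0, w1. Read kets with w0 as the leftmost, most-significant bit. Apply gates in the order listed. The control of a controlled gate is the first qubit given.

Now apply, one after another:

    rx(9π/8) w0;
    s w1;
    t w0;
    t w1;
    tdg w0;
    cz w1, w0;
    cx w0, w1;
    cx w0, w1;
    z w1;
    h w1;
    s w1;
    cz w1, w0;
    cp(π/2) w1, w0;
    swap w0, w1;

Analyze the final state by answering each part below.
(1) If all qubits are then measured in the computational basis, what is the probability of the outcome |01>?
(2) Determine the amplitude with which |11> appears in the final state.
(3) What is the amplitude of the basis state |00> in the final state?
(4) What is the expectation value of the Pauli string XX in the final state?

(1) The probability of measuring |01> is sqrt(sqrt(2) + 2)/8 + 1/4. Key observation: gates 7-8 undo each other exactly, leaving only the rest of the circuit to track.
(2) The amplitude on |11> is -sqrt(2)*I*cos(pi/16)/2.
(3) |00> carries amplitude -sqrt(2)*sin(pi/16)/2 in the final state.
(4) In the final state, XX has expectation sqrt(2 - sqrt(2))/4.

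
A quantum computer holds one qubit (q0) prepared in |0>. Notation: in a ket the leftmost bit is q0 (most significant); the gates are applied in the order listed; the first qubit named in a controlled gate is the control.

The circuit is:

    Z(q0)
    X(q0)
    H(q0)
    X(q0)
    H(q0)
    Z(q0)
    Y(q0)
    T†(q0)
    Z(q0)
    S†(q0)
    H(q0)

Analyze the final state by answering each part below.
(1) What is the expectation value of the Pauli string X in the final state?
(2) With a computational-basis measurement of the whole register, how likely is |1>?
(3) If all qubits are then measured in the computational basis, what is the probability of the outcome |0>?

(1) In the final state, X has expectation 1. Key observation: steps 3-6 multiply out to the identity, so the circuit reduces to the remaining gates.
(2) A full measurement returns |1> with probability 1/2.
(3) The probability of measuring |0> is 1/2.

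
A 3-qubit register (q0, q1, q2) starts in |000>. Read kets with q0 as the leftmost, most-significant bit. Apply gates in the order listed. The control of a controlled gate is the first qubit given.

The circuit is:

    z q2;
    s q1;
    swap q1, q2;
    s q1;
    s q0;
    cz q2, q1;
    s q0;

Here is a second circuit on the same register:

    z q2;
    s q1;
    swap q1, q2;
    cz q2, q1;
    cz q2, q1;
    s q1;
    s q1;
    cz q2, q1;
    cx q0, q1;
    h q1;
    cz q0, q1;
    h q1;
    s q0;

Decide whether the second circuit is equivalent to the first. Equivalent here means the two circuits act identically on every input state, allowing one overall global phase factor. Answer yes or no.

No, they are not equivalent — no single phase factor reconciles the two unitaries.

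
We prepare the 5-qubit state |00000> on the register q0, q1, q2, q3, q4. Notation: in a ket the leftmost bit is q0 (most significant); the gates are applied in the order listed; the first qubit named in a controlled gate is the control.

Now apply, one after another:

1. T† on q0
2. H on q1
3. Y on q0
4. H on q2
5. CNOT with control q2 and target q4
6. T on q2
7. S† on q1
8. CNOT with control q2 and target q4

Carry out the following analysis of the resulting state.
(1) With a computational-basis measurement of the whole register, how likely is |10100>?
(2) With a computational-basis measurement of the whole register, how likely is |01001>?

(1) A full measurement returns |10100> with probability 1/4.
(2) Outcome |01001> occurs with probability 0.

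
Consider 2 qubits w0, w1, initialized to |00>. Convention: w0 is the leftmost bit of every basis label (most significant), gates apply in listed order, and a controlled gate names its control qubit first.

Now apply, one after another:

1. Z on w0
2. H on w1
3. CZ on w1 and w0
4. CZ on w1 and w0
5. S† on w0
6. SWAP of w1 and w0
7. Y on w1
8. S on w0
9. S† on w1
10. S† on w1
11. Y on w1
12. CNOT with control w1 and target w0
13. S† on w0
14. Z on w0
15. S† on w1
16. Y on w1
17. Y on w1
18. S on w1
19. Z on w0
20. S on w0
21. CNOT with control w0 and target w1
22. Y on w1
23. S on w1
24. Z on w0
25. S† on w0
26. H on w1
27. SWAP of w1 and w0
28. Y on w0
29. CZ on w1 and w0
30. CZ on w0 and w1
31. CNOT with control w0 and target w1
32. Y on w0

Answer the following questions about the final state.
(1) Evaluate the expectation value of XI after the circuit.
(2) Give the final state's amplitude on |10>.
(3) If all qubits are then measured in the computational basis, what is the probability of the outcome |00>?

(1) The observable XI averages to 0.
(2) The final state's coefficient on |10> equals -1/2.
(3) Outcome |00> occurs with probability 1/4.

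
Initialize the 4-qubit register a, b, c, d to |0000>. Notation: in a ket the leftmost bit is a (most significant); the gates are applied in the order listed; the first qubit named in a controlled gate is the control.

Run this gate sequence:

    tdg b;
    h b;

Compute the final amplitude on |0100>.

The amplitude on |0100> is sqrt(2)/2.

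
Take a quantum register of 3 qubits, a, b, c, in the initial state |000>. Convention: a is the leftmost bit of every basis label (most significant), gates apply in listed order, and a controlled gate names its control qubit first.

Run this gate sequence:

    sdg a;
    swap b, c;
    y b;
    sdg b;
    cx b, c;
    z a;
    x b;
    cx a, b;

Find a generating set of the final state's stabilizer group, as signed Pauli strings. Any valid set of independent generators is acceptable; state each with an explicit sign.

One valid set of independent stabilizer generators is +ZII, +IZI, -IIZ (any independent generating set of the same group is equally correct).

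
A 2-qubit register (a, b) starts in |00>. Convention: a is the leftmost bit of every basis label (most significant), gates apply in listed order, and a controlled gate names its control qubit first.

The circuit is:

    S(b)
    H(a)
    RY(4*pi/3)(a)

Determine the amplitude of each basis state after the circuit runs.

The final amplitudes are -sqrt(6)/4 - sqrt(2)/4 on |00>, 0 on |01>, -sqrt(2)/4 + sqrt(6)/4 on |10>, 0 on |11>.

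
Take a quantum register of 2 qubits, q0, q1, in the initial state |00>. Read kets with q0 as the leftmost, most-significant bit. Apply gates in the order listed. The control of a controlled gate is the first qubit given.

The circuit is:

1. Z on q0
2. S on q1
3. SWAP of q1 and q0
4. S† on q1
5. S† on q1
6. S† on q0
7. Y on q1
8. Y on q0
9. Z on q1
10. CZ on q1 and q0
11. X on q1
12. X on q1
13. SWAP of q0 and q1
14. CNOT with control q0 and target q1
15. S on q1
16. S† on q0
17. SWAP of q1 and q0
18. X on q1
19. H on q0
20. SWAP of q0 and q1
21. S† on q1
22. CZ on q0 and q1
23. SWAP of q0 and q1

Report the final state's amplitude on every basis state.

The final amplitudes are sqrt(2)*I/2 on |00>, 0 on |01>, sqrt(2)/2 on |10>, 0 on |11>.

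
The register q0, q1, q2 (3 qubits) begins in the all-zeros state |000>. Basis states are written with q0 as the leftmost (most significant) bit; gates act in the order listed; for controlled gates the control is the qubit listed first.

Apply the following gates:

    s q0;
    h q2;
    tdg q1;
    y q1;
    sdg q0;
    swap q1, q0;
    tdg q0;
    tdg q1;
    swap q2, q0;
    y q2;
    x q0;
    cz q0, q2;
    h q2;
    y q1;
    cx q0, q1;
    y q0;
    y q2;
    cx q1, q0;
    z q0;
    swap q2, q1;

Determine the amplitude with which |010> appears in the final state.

The amplitude on |010> is exp(I*pi/4)/2.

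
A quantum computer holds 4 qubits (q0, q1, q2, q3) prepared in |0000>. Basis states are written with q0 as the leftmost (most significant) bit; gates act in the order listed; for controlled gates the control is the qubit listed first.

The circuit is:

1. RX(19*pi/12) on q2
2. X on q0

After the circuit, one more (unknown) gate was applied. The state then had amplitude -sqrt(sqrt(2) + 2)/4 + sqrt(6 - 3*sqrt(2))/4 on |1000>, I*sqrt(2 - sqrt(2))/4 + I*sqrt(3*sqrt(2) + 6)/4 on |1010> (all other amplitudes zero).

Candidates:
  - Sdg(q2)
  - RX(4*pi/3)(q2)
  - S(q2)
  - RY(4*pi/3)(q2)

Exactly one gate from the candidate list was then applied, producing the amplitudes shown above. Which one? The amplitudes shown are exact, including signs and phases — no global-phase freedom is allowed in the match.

The applied gate was RX(4*pi/3)(q2).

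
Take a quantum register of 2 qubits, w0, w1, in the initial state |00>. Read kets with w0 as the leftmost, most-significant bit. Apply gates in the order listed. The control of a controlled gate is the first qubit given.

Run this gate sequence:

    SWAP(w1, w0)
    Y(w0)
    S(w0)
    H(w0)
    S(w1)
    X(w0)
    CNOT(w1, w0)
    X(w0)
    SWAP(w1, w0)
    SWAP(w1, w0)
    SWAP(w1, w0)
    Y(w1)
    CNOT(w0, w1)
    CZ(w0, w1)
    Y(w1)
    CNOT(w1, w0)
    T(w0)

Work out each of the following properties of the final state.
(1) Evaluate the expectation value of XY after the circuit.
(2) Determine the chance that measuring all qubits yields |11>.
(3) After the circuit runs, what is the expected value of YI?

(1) In the final state, XY has expectation -sqrt(2)/2. Key observation: steps 10-11 multiply out to the identity, so the circuit reduces to the remaining gates.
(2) Outcome |11> occurs with probability 1/2.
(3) The expectation value of YI is 0.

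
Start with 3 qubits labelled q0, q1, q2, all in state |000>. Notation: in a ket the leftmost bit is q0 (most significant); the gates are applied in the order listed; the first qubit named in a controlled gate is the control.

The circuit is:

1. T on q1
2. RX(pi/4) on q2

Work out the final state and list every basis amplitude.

The resulting statevector has amplitude sqrt(sqrt(2) + 2)/2 on |000>, -I*sqrt(2 - sqrt(2))/2 on |001>, and 0 on every other basis state.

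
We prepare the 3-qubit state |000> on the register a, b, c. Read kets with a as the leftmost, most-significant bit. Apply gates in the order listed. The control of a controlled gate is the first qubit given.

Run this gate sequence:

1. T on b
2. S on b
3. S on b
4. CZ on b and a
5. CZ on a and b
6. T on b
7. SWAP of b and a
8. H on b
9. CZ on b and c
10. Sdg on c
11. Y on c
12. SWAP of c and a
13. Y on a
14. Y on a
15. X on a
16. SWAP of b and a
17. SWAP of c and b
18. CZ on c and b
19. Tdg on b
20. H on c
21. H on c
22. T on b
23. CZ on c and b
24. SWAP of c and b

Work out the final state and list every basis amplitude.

The final amplitudes are sqrt(2)*I/2 on |000>, sqrt(2)*I/2 on |100>, and 0 on every other basis state.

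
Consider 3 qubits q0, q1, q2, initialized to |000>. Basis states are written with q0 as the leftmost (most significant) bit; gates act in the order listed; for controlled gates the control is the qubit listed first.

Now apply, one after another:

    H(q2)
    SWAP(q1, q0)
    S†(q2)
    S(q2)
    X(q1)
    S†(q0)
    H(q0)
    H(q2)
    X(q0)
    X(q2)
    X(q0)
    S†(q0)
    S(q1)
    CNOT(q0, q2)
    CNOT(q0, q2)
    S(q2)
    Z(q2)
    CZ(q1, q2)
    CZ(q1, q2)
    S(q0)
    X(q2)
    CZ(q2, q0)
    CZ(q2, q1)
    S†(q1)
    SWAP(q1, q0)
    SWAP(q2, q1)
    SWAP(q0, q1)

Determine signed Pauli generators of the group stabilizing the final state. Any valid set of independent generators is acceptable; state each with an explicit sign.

The stabilizer group can be generated by +IIX, +ZII, -IZI, among other valid generating sets. Key observation: gates 14-15 undo each other exactly, leaving only the rest of the circuit to track.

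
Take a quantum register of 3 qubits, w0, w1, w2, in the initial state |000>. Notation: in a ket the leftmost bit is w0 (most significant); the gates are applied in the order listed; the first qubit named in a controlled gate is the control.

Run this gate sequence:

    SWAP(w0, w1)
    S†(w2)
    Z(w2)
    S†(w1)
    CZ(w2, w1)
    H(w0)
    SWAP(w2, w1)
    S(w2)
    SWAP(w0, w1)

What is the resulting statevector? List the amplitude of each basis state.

The final amplitudes are sqrt(2)/2 on |000>, sqrt(2)/2 on |010>, and 0 on every other basis state.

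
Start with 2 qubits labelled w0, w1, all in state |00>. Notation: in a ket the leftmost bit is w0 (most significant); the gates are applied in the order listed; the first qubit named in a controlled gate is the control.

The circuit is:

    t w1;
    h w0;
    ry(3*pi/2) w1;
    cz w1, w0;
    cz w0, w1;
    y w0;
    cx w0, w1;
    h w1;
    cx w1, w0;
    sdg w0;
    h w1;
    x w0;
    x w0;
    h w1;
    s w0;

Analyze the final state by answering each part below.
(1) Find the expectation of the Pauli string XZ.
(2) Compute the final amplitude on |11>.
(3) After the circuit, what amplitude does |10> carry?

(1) The expectation value of XZ is -1. Key observation: steps 10-15 multiply out to the identity, so the circuit reduces to the remaining gates.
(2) |11> carries amplitude sqrt(2)*I/2 in the final state.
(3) The amplitude on |10> is 0.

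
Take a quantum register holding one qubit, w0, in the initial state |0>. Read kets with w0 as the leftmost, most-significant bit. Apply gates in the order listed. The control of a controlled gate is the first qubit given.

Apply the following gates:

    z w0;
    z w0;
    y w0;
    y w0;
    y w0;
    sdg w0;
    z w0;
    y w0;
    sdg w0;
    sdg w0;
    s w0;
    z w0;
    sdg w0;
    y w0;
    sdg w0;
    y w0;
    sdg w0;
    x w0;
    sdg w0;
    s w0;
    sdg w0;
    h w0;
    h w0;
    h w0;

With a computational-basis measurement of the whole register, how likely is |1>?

The probability of measuring |1> is 1/2.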